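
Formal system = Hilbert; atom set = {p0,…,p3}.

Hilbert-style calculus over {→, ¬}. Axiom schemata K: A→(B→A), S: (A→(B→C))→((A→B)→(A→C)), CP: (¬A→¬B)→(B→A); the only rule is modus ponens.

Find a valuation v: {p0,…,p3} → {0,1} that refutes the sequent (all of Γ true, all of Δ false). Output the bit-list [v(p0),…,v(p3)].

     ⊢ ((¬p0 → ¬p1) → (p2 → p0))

Enumerate valuations to refute Γ ⊢ Δ:
  v=0000: Γ:[] Δ:[((¬p0 → ¬p1) → (p2 → p0))=T] refutes=False
  v=0001: Γ:[] Δ:[((¬p0 → ¬p1) → (p2 → p0))=T] refutes=False
  v=0010: Γ:[] Δ:[((¬p0 → ¬p1) → (p2 → p0))=F] refutes=True  ← countermodel

Result: [0, 0, 1, 0]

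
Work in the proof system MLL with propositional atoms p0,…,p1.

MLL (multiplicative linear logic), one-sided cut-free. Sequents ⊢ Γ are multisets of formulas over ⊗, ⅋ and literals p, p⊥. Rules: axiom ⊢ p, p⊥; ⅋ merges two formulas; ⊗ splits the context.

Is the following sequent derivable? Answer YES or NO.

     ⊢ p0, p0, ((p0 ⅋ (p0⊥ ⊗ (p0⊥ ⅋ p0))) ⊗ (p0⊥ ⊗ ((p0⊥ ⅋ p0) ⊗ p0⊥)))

Proof tree:
[⊗]  ⊢ p0, p0, ((p0 ⅋ (p0⊥ ⊗ (p0⊥ ⅋ p0))) ⊗ (p0⊥ ⊗ ((p0⊥ ⅋ p0) ⊗ p0⊥)))
  [⅋]  ⊢ (p0 ⅋ (p0⊥ ⊗ (p0⊥ ⅋ p0)))
    [⊗]  ⊢ p0, (p0⊥ ⊗ (p0⊥ ⅋ p0))
      [Ax]  ⊢ p0, p0⊥
      [⅋]  ⊢ (p0⊥ ⅋ p0)
        [Ax]  ⊢ p0, p0⊥
  [⊗]  ⊢ p0, p0, (p0⊥ ⊗ ((p0⊥ ⅋ p0) ⊗ p0⊥))
    [Ax]  ⊢ p0, p0⊥
    [⊗]  ⊢ p0, ((p0⊥ ⅋ p0) ⊗ p0⊥)
      [⅋]  ⊢ (p0⊥ ⅋ p0)
        [Ax]  ⊢ p0, p0⊥
      [Ax]  ⊢ p0, p0⊥

Result: YES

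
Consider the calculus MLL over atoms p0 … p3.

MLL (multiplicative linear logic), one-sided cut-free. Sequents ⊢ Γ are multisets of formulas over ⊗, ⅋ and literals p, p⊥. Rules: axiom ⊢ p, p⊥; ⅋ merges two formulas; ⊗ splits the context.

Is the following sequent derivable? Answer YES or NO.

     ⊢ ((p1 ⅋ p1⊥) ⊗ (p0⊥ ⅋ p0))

Derivation trace:
[⊗]  ⊢ ((p1 ⅋ p1⊥) ⊗ (p0⊥ ⅋ p0))
  [⅋]  ⊢ (p1 ⅋ p1⊥)
    [Ax]  ⊢ p1, p1⊥
  [⅋]  ⊢ (p0⊥ ⅋ p0)
    [Ax]  ⊢ p0, p0⊥

Result: YES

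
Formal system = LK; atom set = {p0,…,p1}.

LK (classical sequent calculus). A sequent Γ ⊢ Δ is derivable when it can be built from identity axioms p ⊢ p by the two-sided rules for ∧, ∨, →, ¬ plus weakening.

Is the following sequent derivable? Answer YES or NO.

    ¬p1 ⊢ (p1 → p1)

Derivation trace:
[→R] ¬p1 ⊢ (p1 → p1)
  [WR] p1, ¬p1 ⊢ p1
    [¬L] p1, ¬p1 ⊢ 
      [Ax] p1 ⊢ p1

Result: YES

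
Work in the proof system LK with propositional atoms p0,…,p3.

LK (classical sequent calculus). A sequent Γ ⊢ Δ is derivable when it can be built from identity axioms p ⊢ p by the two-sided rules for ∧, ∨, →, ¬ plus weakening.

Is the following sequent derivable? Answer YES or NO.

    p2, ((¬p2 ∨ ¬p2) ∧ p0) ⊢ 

Derivation trace:
[∧L] p2, ((¬p2 ∨ ¬p2) ∧ p0) ⊢ 
  [WL] p2, (¬p2 ∨ ¬p2), p0 ⊢ 
    [∨L] p2, (¬p2 ∨ ¬p2) ⊢ 
      [¬L] p2, ¬p2 ⊢ 
        [Ax] p2 ⊢ p2
      [¬L] p2, ¬p2 ⊢ 
        [Ax] p2 ⊢ p2

Result: YES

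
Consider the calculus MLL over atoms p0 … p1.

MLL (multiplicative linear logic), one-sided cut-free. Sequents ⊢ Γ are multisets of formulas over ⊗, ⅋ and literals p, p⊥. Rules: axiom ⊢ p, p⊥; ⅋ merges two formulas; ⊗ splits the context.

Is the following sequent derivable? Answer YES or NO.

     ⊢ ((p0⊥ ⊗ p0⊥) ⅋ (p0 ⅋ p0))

Derivation trace:
[⅋]  ⊢ ((p0⊥ ⊗ p0⊥) ⅋ (p0 ⅋ p0))
  [⅋]  ⊢ (p0⊥ ⊗ p0⊥), (p0 ⅋ p0)
    [⊗]  ⊢ p0, p0, (p0⊥ ⊗ p0⊥)
      [Ax]  ⊢ p0, p0⊥
      [Ax]  ⊢ p0, p0⊥

Result: YES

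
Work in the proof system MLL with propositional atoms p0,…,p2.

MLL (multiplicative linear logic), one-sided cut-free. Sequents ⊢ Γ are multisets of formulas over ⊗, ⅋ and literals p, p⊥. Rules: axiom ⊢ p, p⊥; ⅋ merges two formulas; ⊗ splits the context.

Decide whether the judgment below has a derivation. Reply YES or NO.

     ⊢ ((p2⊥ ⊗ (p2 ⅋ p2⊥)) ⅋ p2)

Derivation (root first):
[⅋]  ⊢ ((p2⊥ ⊗ (p2 ⅋ p2⊥)) ⅋ p2)
  [⊗]  ⊢ p2, (p2⊥ ⊗ (p2 ⅋ p2⊥))
    [Ax]  ⊢ p2, p2⊥
    [⅋]  ⊢ (p2 ⅋ p2⊥)
      [Ax]  ⊢ p2, p2⊥

Result: YES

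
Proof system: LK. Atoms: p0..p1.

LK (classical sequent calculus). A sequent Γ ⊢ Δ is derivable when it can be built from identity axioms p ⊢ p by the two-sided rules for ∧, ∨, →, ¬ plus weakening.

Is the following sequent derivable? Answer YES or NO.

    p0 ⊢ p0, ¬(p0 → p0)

Derivation (root first):
[¬R] p0 ⊢ p0, ¬(p0 → p0)
  [→L] p0, (p0 → p0) ⊢ p0
    [Ax] p0 ⊢ p0
    [Ax] p0 ⊢ p0

Result: YES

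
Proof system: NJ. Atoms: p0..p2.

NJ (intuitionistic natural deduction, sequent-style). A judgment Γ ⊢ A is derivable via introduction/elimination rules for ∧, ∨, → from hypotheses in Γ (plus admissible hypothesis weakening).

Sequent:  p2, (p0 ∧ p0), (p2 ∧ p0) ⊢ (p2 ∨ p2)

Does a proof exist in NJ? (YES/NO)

Derivation trace:
[Wk] p2, (p0 ∧ p0), (p2 ∧ p0) ⊢ (p2 ∨ p2)
  [Wk] p2, (p0 ∧ p0) ⊢ (p2 ∨ p2)
    [∨I₁] p2 ⊢ (p2 ∨ p2)
      [Ax] p2 ⊢ p2

Result: YES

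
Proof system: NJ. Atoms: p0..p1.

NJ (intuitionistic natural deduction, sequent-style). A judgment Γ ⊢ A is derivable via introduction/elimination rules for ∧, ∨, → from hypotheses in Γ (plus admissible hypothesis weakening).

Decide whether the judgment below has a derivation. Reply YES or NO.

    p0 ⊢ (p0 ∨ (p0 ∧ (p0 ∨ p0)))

Proof tree:
[∨I₂] p0 ⊢ (p0 ∨ (p0 ∧ (p0 ∨ p0)))
  [∧I] p0 ⊢ (p0 ∧ (p0 ∨ p0))
    [Ax] p0 ⊢ p0
    [∨I₂] p0 ⊢ (p0 ∨ p0)
      [Ax] p0 ⊢ p0

Result: YES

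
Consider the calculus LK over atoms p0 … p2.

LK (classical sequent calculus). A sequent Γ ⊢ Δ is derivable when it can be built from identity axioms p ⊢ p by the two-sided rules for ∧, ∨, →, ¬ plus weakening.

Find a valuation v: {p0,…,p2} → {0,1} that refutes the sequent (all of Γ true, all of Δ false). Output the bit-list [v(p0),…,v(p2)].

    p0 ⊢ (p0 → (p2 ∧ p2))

Search for a countermodel by truth-table:
  v=000: Γ:[p0=F] Δ:[(p0 → (p2 ∧ p2))=T] refutes=False
  v=001: Γ:[p0=F] Δ:[(p0 → (p2 ∧ p2))=T] refutes=False
  v=010: Γ:[p0=F] Δ:[(p0 → (p2 ∧ p2))=T] refutes=False
  v=011: Γ:[p0=F] Δ:[(p0 → (p2 ∧ p2))=T] refutes=False
  v=100: Γ:[p0=T] Δ:[(p0 → (p2 ∧ p2))=F] refutes=True  ← countermodel

Result: [1, 0, 0]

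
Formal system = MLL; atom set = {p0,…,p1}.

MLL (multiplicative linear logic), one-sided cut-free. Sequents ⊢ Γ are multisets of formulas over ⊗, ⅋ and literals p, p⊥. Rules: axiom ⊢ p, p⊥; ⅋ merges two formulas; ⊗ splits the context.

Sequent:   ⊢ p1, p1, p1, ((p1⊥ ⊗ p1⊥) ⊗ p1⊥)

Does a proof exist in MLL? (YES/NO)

Derivation trace:
[⊗]  ⊢ p1, p1, p1, ((p1⊥ ⊗ p1⊥) ⊗ p1⊥)
  [⊗]  ⊢ p1, p1, (p1⊥ ⊗ p1⊥)
    [Ax]  ⊢ p1, p1⊥
    [Ax]  ⊢ p1, p1⊥
  [Ax]  ⊢ p1, p1⊥

Result: YES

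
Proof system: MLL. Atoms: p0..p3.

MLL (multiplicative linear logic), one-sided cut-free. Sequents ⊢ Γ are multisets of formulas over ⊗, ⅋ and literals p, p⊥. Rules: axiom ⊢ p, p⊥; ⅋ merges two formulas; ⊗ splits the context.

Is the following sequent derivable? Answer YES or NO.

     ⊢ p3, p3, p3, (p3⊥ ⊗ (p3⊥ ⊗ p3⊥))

Proof tree:
[⊗]  ⊢ p3, p3, p3, (p3⊥ ⊗ (p3⊥ ⊗ p3⊥))
  [Ax]  ⊢ p3, p3⊥
  [⊗]  ⊢ p3, p3, (p3⊥ ⊗ p3⊥)
    [Ax]  ⊢ p3, p3⊥
    [Ax]  ⊢ p3, p3⊥

Result: YES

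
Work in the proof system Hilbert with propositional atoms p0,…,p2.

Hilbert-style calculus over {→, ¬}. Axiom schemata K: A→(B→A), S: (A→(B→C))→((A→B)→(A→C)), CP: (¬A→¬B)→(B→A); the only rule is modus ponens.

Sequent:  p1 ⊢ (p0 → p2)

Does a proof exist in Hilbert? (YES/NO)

Enumerate valuations to refute Γ ⊢ Δ:
  v=000: Γ:[p1=F] Δ:[(p0 → p2)=T] refutes=False
  v=001: Γ:[p1=F] Δ:[(p0 → p2)=T] refutes=False
  v=010: Γ:[p1=T] Δ:[(p0 → p2)=T] refutes=False
  v=011: Γ:[p1=T] Δ:[(p0 → p2)=T] refutes=False
  v=100: Γ:[p1=F] Δ:[(p0 → p2)=F] refutes=False
  v=101: Γ:[p1=F] Δ:[(p0 → p2)=T] refutes=False
  v=110: Γ:[p1=T] Δ:[(p0 → p2)=F] refutes=True  ← countermodel

Result: NO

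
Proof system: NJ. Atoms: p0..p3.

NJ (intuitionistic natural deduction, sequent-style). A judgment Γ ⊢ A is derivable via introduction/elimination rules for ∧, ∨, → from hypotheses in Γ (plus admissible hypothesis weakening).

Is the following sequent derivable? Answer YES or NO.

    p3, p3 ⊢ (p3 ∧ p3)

Derivation trace:
[Wk] p3, p3 ⊢ (p3 ∧ p3)
  [∧I] p3 ⊢ (p3 ∧ p3)
    [Ax] p3 ⊢ p3
    [Ax] p3 ⊢ p3

Result: YES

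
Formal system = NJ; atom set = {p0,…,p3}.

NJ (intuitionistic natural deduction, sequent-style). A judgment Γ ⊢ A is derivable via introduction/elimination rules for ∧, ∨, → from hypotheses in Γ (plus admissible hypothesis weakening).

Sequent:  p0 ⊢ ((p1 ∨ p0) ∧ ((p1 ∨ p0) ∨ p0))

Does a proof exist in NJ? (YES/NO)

Derivation trace:
[∧I] p0 ⊢ ((p1 ∨ p0) ∧ ((p1 ∨ p0) ∨ p0))
  [∨I₂] p0 ⊢ (p1 ∨ p0)
    [Ax] p0 ⊢ p0
  [∨I₁] p0 ⊢ ((p1 ∨ p0) ∨ p0)
    [∨I₂] p0 ⊢ (p1 ∨ p0)
      [Ax] p0 ⊢ p0

Result: YES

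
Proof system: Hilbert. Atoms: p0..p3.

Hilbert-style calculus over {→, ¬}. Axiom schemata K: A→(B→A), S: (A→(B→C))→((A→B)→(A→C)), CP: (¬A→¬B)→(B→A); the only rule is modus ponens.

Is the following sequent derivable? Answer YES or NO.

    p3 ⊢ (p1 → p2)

Truth-table refutation:
  v=0000: Γ:[p3=F] Δ:[(p1 → p2)=T] refutes=False
  v=0001: Γ:[p3=T] Δ:[(p1 → p2)=T] refutes=False
  v=0010: Γ:[p3=F] Δ:[(p1 → p2)=T] refutes=False
  v=0011: Γ:[p3=T] Δ:[(p1 → p2)=T] refutes=False
  v=0100: Γ:[p3=F] Δ:[(p1 → p2)=F] refutes=False
  v=0101: Γ:[p3=T] Δ:[(p1 → p2)=F] refutes=True  ← countermodel

Result: NO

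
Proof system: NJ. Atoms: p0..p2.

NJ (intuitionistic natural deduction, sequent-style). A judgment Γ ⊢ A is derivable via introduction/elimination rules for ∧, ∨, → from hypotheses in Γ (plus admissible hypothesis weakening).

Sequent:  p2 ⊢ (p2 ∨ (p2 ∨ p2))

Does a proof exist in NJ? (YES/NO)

Derivation trace:
[∨I₂] p2 ⊢ (p2 ∨ (p2 ∨ p2))
  [∨I₁] p2 ⊢ (p2 ∨ p2)
    [Ax] p2 ⊢ p2

Result: YES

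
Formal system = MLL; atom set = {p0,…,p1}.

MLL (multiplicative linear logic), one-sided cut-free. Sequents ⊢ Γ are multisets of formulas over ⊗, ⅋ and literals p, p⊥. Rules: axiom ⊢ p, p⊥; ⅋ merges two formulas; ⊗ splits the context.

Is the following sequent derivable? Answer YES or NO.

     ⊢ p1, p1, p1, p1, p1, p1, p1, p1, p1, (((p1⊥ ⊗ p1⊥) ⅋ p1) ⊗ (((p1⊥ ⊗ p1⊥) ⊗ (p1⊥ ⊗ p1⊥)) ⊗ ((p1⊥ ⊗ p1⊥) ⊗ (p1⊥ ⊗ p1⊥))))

Proof tree:
[⊗]  ⊢ p1, p1, p1, p1, p1, p1, p1, p1, p1, (((p1⊥ ⊗ p1⊥) ⅋ p1) ⊗ (((p1⊥ ⊗ p1⊥) ⊗ (p1⊥ ⊗ p1⊥)) ⊗ ((p1⊥ ⊗ p1⊥) ⊗ (p1⊥ ⊗ p1⊥))))
  [⅋]  ⊢ p1, ((p1⊥ ⊗ p1⊥) ⅋ p1)
    [⊗]  ⊢ p1, p1, (p1⊥ ⊗ p1⊥)
      [Ax]  ⊢ p1, p1⊥
      [Ax]  ⊢ p1, p1⊥
  [⊗]  ⊢ p1, p1, p1, p1, p1, p1, p1, p1, (((p1⊥ ⊗ p1⊥) ⊗ (p1⊥ ⊗ p1⊥)) ⊗ ((p1⊥ ⊗ p1⊥) ⊗ (p1⊥ ⊗ p1⊥)))
    [⊗]  ⊢ p1, p1, p1, p1, ((p1⊥ ⊗ p1⊥) ⊗ (p1⊥ ⊗ p1⊥))
      [⊗]  ⊢ p1, p1, (p1⊥ ⊗ p1⊥)
        [Ax]  ⊢ p1, p1⊥
        [Ax]  ⊢ p1, p1⊥
      [⊗]  ⊢ p1, p1, (p1⊥ ⊗ p1⊥)
        [Ax]  ⊢ p1, p1⊥
        [Ax]  ⊢ p1, p1⊥
    [⊗]  ⊢ p1, p1, p1, p1, ((p1⊥ ⊗ p1⊥) ⊗ (p1⊥ ⊗ p1⊥))
      [⊗]  ⊢ p1, p1, (p1⊥ ⊗ p1⊥)
        [Ax]  ⊢ p1, p1⊥
        [Ax]  ⊢ p1, p1⊥
      [⊗]  ⊢ p1, p1, (p1⊥ ⊗ p1⊥)
        [Ax]  ⊢ p1, p1⊥
        [Ax]  ⊢ p1, p1⊥

Result: YES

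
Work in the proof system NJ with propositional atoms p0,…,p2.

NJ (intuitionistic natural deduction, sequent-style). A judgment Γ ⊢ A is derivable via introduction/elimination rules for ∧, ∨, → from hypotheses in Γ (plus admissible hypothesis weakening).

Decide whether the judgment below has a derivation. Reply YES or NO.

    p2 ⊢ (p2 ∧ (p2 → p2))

Derivation trace:
[∧I] p2 ⊢ (p2 ∧ (p2 → p2))
  [Ax] p2 ⊢ p2
  [→I]  ⊢ (p2 → p2)
    [Ax] p2 ⊢ p2

Result: YES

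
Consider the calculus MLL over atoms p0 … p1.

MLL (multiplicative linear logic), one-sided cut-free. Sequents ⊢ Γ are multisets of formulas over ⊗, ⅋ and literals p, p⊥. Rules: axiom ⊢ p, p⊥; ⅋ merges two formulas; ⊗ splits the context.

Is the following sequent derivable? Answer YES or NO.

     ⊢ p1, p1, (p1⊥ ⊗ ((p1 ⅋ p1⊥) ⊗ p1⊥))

Derivation (root first):
[⊗]  ⊢ p1, p1, (p1⊥ ⊗ ((p1 ⅋ p1⊥) ⊗ p1⊥))
  [Ax]  ⊢ p1, p1⊥
  [⊗]  ⊢ p1, ((p1 ⅋ p1⊥) ⊗ p1⊥)
    [⅋]  ⊢ (p1 ⅋ p1⊥)
      [Ax]  ⊢ p1, p1⊥
    [Ax]  ⊢ p1, p1⊥

Result: YES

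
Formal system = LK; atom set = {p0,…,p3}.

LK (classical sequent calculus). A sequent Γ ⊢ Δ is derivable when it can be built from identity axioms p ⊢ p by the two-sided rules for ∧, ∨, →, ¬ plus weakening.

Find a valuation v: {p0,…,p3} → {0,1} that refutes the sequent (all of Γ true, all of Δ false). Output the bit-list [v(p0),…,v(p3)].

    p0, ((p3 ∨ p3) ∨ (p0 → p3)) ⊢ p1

Enumerate valuations to refute Γ ⊢ Δ:
  v=0000: Γ:[p0=F, ((p3 ∨ p3) ∨ (p0 → p3))=T] Δ:[p1=F] refutes=False
  v=0001: Γ:[p0=F, ((p3 ∨ p3) ∨ (p0 → p3))=T] Δ:[p1=F] refutes=False
  v=0010: Γ:[p0=F, ((p3 ∨ p3) ∨ (p0 → p3))=T] Δ:[p1=F] refutes=False
  v=0011: Γ:[p0=F, ((p3 ∨ p3) ∨ (p0 → p3))=T] Δ:[p1=F] refutes=False
  v=0100: Γ:[p0=F, ((p3 ∨ p3) ∨ (p0 → p3))=T] Δ:[p1=T] refutes=False
  v=0101: Γ:[p0=F, ((p3 ∨ p3) ∨ (p0 → p3))=T] Δ:[p1=T] refutes=False
  v=0110: Γ:[p0=F, ((p3 ∨ p3) ∨ (p0 → p3))=T] Δ:[p1=T] refutes=False
  v=0111: Γ:[p0=F, ((p3 ∨ p3) ∨ (p0 → p3))=T] Δ:[p1=T] refutes=False
  v=1000: Γ:[p0=T, ((p3 ∨ p3) ∨ (p0 → p3))=F] Δ:[p1=F] refutes=False
  v=1001: Γ:[p0=T, ((p3 ∨ p3) ∨ (p0 → p3))=T] Δ:[p1=F] refutes=True  ← countermodel

Result: [1, 0, 0, 1]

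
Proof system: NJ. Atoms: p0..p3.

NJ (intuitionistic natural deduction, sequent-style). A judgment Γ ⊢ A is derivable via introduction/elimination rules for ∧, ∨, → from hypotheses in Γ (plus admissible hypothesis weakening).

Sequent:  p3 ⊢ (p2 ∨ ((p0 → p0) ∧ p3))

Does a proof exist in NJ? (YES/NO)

Derivation trace:
[∨I₂] p3 ⊢ (p2 ∨ ((p0 → p0) ∧ p3))
  [∧I] p3 ⊢ ((p0 → p0) ∧ p3)
    [→I]  ⊢ (p0 → p0)
      [Ax] p0 ⊢ p0
    [Ax] p3 ⊢ p3

Result: YES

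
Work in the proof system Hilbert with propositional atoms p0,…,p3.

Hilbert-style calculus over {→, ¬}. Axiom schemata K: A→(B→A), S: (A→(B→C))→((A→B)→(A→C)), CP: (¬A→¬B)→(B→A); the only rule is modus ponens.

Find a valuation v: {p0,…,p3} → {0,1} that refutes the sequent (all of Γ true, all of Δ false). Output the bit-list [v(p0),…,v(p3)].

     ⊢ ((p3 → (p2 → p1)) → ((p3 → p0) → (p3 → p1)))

Truth-table refutation:
  v=0000: Γ:[] Δ:[((p3 → (p2 → p1)) → ((p3 → p0) → (p3 → p1)))=T] refutes=False
  v=0001: Γ:[] Δ:[((p3 → (p2 → p1)) → ((p3 → p0) → (p3 → p1)))=T] refutes=False
  v=0010: Γ:[] Δ:[((p3 → (p2 → p1)) → ((p3 → p0) → (p3 → p1)))=T] refutes=False
  v=0011: Γ:[] Δ:[((p3 → (p2 → p1)) → ((p3 → p0) → (p3 → p1)))=T] refutes=False
  v=0100: Γ:[] Δ:[((p3 → (p2 → p1)) → ((p3 → p0) → (p3 → p1)))=T] refutes=False
  v=0101: Γ:[] Δ:[((p3 → (p2 → p1)) → ((p3 → p0) → (p3 → p1)))=T] refutes=False
  v=0110: Γ:[] Δ:[((p3 → (p2 → p1)) → ((p3 → p0) → (p3 → p1)))=T] refutes=False
  v=0111: Γ:[] Δ:[((p3 → (p2 → p1)) → ((p3 → p0) → (p3 → p1)))=T] refutes=False
  v=1000: Γ:[] Δ:[((p3 → (p2 → p1)) → ((p3 → p0) → (p3 → p1)))=T] refutes=False
  v=1001: Γ:[] Δ:[((p3 → (p2 → p1)) → ((p3 → p0) → (p3 → p1)))=F] refutes=True  ← countermodel

Result: [1, 0, 0, 1]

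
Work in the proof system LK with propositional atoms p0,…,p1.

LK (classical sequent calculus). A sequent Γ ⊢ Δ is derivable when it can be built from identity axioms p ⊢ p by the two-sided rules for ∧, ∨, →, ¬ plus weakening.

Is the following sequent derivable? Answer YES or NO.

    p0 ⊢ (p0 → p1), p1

Truth-table refutation:
  v=00: Γ:[p0=F] Δ:[(p0 → p1)=T, p1=F] refutes=False
  v=01: Γ:[p0=F] Δ:[(p0 → p1)=T, p1=T] refutes=False
  v=10: Γ:[p0=T] Δ:[(p0 → p1)=F, p1=F] refutes=True  ← countermodel

Result: NO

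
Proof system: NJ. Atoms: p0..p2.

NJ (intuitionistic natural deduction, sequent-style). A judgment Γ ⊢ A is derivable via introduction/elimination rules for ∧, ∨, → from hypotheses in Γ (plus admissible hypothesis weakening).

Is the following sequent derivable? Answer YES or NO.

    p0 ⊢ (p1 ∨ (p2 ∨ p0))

Derivation trace:
[∨I₂] p0 ⊢ (p1 ∨ (p2 ∨ p0))
  [∨I₂] p0 ⊢ (p2 ∨ p0)
    [Ax] p0 ⊢ p0

Result: YES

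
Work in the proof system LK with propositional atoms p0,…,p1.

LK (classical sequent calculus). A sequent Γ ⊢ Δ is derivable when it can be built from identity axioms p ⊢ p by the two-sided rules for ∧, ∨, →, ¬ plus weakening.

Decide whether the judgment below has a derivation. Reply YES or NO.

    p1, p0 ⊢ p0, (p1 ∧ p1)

Proof tree:
[∧R] p1, p0 ⊢ p0, (p1 ∧ p1)
  [WR] p0 ⊢ p0, p1
    [Ax] p0 ⊢ p0
  [Ax] p1 ⊢ p1

Result: YES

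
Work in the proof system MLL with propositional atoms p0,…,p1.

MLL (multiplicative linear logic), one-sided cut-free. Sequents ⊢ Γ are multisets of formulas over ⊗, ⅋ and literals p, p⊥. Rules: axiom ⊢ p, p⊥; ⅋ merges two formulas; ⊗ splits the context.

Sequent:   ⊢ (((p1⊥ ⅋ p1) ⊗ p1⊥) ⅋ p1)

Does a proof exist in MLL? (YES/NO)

Derivation trace:
[⅋]  ⊢ (((p1⊥ ⅋ p1) ⊗ p1⊥) ⅋ p1)
  [⊗]  ⊢ p1, ((p1⊥ ⅋ p1) ⊗ p1⊥)
    [⅋]  ⊢ (p1⊥ ⅋ p1)
      [Ax]  ⊢ p1, p1⊥
    [Ax]  ⊢ p1, p1⊥

Result: YES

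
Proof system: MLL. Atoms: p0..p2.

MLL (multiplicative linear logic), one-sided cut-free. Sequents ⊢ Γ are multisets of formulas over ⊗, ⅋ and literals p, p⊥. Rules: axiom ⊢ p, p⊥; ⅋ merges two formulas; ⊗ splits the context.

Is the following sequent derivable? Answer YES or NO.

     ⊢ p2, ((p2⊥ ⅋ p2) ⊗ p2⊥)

Proof tree:
[⊗]  ⊢ p2, ((p2⊥ ⅋ p2) ⊗ p2⊥)
  [⅋]  ⊢ (p2⊥ ⅋ p2)
    [Ax]  ⊢ p2, p2⊥
  [Ax]  ⊢ p2, p2⊥

Result: YES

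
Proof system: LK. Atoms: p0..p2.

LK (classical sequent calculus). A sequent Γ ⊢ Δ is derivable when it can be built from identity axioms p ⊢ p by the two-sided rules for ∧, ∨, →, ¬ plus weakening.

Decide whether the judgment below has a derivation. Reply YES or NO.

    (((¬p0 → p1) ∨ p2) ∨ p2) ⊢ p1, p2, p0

Derivation (root first):
[∨L] (((¬p0 → p1) ∨ p2) ∨ p2) ⊢ p1, p2, p0
  [∨L] ((¬p0 → p1) ∨ p2) ⊢ p1, p2, p0
    [→L] (¬p0 → p1) ⊢ p1, p0
      [¬R]  ⊢ p0, ¬p0
        [Ax] p0 ⊢ p0
      [Ax] p1 ⊢ p1
    [Ax] p2 ⊢ p2
  [Ax] p2 ⊢ p2

Result: YES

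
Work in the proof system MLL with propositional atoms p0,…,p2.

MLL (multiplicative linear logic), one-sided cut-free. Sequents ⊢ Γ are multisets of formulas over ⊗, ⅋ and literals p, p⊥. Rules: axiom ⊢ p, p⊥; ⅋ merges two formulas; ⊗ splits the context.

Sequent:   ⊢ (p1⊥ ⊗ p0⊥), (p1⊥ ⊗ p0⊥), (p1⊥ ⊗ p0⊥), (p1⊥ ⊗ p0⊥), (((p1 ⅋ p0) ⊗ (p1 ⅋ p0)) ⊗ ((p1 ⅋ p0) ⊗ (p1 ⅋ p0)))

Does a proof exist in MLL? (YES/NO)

Derivation (root first):
[⊗]  ⊢ (p1⊥ ⊗ p0⊥), (p1⊥ ⊗ p0⊥), (p1⊥ ⊗ p0⊥), (p1⊥ ⊗ p0⊥), (((p1 ⅋ p0) ⊗ (p1 ⅋ p0)) ⊗ ((p1 ⅋ p0) ⊗ (p1 ⅋ p0)))
  [⊗]  ⊢ (p1⊥ ⊗ p0⊥), (p1⊥ ⊗ p0⊥), ((p1 ⅋ p0) ⊗ (p1 ⅋ p0))
    [⅋]  ⊢ (p1⊥ ⊗ p0⊥), (p1 ⅋ p0)
      [⊗]  ⊢ p1, p0, (p1⊥ ⊗ p0⊥)
        [Ax]  ⊢ p1, p1⊥
        [Ax]  ⊢ p0, p0⊥
    [⅋]  ⊢ (p1⊥ ⊗ p0⊥), (p1 ⅋ p0)
      [⊗]  ⊢ p1, p0, (p1⊥ ⊗ p0⊥)
        [Ax]  ⊢ p1, p1⊥
        [Ax]  ⊢ p0, p0⊥
  [⊗]  ⊢ (p1⊥ ⊗ p0⊥), (p1⊥ ⊗ p0⊥), ((p1 ⅋ p0) ⊗ (p1 ⅋ p0))
    [⅋]  ⊢ (p1⊥ ⊗ p0⊥), (p1 ⅋ p0)
      [⊗]  ⊢ p1, p0, (p1⊥ ⊗ p0⊥)
        [Ax]  ⊢ p1, p1⊥
        [Ax]  ⊢ p0, p0⊥
    [⅋]  ⊢ (p1⊥ ⊗ p0⊥), (p1 ⅋ p0)
      [⊗]  ⊢ p1, p0, (p1⊥ ⊗ p0⊥)
        [Ax]  ⊢ p1, p1⊥
        [Ax]  ⊢ p0, p0⊥

Result: YES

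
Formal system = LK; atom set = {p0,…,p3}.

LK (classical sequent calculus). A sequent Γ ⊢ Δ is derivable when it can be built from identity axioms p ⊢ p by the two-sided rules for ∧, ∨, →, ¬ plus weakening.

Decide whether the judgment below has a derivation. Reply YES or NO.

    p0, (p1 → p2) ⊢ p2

Enumerate valuations to refute Γ ⊢ Δ:
  v=0000: Γ:[p0=F, (p1 → p2)=T] Δ:[p2=F] refutes=False
  v=0001: Γ:[p0=F, (p1 → p2)=T] Δ:[p2=F] refutes=False
  v=0010: Γ:[p0=F, (p1 → p2)=T] Δ:[p2=T] refutes=False
  v=0011: Γ:[p0=F, (p1 → p2)=T] Δ:[p2=T] refutes=False
  v=0100: Γ:[p0=F, (p1 → p2)=F] Δ:[p2=F] refutes=False
  v=0101: Γ:[p0=F, (p1 → p2)=F] Δ:[p2=F] refutes=False
  v=0110: Γ:[p0=F, (p1 → p2)=T] Δ:[p2=T] refutes=False
  v=0111: Γ:[p0=F, (p1 → p2)=T] Δ:[p2=T] refutes=False
  v=1000: Γ:[p0=T, (p1 → p2)=T] Δ:[p2=F] refutes=True  ← countermodel

Result: NO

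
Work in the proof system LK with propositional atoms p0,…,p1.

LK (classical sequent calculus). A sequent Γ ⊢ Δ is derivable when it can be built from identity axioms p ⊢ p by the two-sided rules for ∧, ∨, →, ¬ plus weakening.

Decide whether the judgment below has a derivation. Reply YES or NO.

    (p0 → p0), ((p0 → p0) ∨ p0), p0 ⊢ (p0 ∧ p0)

Proof tree:
[∧R] (p0 → p0), ((p0 → p0) ∨ p0), p0 ⊢ (p0 ∧ p0)
  [→L] p0, (p0 → p0) ⊢ p0
    [Ax] p0 ⊢ p0
    [Ax] p0 ⊢ p0
  [∨L] p0, ((p0 → p0) ∨ p0) ⊢ p0
    [→L] p0, (p0 → p0) ⊢ p0
      [Ax] p0 ⊢ p0
      [Ax] p0 ⊢ p0
    [Ax] p0 ⊢ p0

Result: YES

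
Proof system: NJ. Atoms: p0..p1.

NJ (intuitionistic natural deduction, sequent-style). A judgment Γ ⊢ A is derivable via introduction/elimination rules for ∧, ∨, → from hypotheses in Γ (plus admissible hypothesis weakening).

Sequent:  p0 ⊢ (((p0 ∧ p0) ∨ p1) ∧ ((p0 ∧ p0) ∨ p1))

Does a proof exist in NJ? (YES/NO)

Proof tree:
[∧I] p0 ⊢ (((p0 ∧ p0) ∨ p1) ∧ ((p0 ∧ p0) ∨ p1))
  [∨I₁] p0 ⊢ ((p0 ∧ p0) ∨ p1)
    [∧I] p0 ⊢ (p0 ∧ p0)
      [Ax] p0 ⊢ p0
      [Ax] p0 ⊢ p0
  [∨I₁] p0 ⊢ ((p0 ∧ p0) ∨ p1)
    [∧I] p0 ⊢ (p0 ∧ p0)
      [Ax] p0 ⊢ p0
      [Ax] p0 ⊢ p0

Result: YES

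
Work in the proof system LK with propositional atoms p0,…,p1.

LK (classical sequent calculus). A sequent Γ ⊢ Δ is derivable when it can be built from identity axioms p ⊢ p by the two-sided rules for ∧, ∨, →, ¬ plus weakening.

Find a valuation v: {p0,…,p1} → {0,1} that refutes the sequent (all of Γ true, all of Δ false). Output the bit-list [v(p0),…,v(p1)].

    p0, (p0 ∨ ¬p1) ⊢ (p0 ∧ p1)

Enumerate valuations to refute Γ ⊢ Δ:
  v=00: Γ:[p0=F, (p0 ∨ ¬p1)=T] Δ:[(p0 ∧ p1)=F] refutes=False
  v=01: Γ:[p0=F, (p0 ∨ ¬p1)=F] Δ:[(p0 ∧ p1)=F] refutes=False
  v=10: Γ:[p0=T, (p0 ∨ ¬p1)=T] Δ:[(p0 ∧ p1)=F] refutes=True  ← countermodel

Result: [1, 0]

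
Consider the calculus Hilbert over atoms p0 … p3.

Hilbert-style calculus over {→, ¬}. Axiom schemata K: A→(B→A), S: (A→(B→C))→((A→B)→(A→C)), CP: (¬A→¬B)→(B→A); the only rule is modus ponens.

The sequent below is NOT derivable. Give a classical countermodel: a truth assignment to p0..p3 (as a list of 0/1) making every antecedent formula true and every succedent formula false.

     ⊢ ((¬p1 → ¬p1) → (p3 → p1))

Search for a countermodel by truth-table:
  v=0000: Γ:[] Δ:[((¬p1 → ¬p1) → (p3 → p1))=T] refutes=False
  v=0001: Γ:[] Δ:[((¬p1 → ¬p1) → (p3 → p1))=F] refutes=True  ← countermodel

Result: [0, 0, 0, 1]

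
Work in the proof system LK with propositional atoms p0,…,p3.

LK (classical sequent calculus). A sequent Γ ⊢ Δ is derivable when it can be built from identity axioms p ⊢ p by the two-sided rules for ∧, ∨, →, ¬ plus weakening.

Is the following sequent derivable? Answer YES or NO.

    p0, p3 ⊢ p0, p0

Derivation trace:
[WL] p0, p3 ⊢ p0, p0
  [WR] p0 ⊢ p0, p0
    [Ax] p0 ⊢ p0

Result: YES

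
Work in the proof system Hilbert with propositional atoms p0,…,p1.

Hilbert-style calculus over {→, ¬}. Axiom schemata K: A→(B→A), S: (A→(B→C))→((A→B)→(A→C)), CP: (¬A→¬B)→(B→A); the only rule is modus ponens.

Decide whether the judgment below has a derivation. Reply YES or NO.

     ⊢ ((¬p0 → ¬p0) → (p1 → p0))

Enumerate valuations to refute Γ ⊢ Δ:
  v=00: Γ:[] Δ:[((¬p0 → ¬p0) → (p1 → p0))=T] refutes=False
  v=01: Γ:[] Δ:[((¬p0 → ¬p0) → (p1 → p0))=F] refutes=True  ← countermodel

Result: NO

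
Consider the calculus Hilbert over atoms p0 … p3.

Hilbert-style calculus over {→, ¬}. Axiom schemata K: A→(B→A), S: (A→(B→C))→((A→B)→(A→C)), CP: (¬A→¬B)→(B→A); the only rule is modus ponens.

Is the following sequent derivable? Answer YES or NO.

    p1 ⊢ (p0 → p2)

Enumerate valuations to refute Γ ⊢ Δ:
  v=0000: Γ:[p1=F] Δ:[(p0 → p2)=T] refutes=False
  v=0001: Γ:[p1=F] Δ:[(p0 → p2)=T] refutes=False
  v=0010: Γ:[p1=F] Δ:[(p0 → p2)=T] refutes=False
  v=0011: Γ:[p1=F] Δ:[(p0 → p2)=T] refutes=False
  v=0100: Γ:[p1=T] Δ:[(p0 → p2)=T] refutes=False
  v=0101: Γ:[p1=T] Δ:[(p0 → p2)=T] refutes=False
  v=0110: Γ:[p1=T] Δ:[(p0 → p2)=T] refutes=False
  v=0111: Γ:[p1=T] Δ:[(p0 → p2)=T] refutes=False
  v=1000: Γ:[p1=F] Δ:[(p0 → p2)=F] refutes=False
  v=1001: Γ:[p1=F] Δ:[(p0 → p2)=F] refutes=False
  v=1010: Γ:[p1=F] Δ:[(p0 → p2)=T] refutes=False
  v=1011: Γ:[p1=F] Δ:[(p0 → p2)=T] refutes=False
  v=1100: Γ:[p1=T] Δ:[(p0 → p2)=F] refutes=True  ← countermodel

Result: NO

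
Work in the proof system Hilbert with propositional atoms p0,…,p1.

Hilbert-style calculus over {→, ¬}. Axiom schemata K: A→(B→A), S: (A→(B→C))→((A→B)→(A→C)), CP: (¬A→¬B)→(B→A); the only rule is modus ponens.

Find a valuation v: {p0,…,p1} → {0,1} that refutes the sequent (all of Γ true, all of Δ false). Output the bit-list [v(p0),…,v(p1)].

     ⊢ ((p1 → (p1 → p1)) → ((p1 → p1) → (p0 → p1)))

Truth-table refutation:
  v=00: Γ:[] Δ:[((p1 → (p1 → p1)) → ((p1 → p1) → (p0 → p1)))=T] refutes=False
  v=01: Γ:[] Δ:[((p1 → (p1 → p1)) → ((p1 → p1) → (p0 → p1)))=T] refutes=False
  v=10: Γ:[] Δ:[((p1 → (p1 → p1)) → ((p1 → p1) → (p0 → p1)))=F] refutes=True  ← countermodel

Result: [1, 0]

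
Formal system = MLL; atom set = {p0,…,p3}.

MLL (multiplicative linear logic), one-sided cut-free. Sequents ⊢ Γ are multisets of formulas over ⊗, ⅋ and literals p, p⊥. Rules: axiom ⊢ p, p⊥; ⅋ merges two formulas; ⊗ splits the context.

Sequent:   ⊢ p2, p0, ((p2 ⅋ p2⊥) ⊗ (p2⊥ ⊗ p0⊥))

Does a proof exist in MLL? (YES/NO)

Derivation trace:
[⊗]  ⊢ p2, p0, ((p2 ⅋ p2⊥) ⊗ (p2⊥ ⊗ p0⊥))
  [⅋]  ⊢ (p2 ⅋ p2⊥)
    [Ax]  ⊢ p2, p2⊥
  [⊗]  ⊢ p2, p0, (p2⊥ ⊗ p0⊥)
    [Ax]  ⊢ p2, p2⊥
    [Ax]  ⊢ p0, p0⊥

Result: YES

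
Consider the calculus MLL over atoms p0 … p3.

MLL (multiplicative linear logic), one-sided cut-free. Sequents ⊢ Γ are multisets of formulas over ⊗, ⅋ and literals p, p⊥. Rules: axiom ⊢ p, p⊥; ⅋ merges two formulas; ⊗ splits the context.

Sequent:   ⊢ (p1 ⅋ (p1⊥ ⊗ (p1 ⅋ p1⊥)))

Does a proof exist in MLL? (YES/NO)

Derivation trace:
[⅋]  ⊢ (p1 ⅋ (p1⊥ ⊗ (p1 ⅋ p1⊥)))
  [⊗]  ⊢ p1, (p1⊥ ⊗ (p1 ⅋ p1⊥))
    [Ax]  ⊢ p1, p1⊥
    [⅋]  ⊢ (p1 ⅋ p1⊥)
      [Ax]  ⊢ p1, p1⊥

Result: YES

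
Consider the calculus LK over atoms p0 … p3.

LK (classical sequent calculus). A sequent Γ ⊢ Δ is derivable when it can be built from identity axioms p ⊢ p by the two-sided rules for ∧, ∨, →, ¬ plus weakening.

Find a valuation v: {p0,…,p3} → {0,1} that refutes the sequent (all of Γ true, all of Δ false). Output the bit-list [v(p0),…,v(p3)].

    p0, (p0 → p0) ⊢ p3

Enumerate valuations to refute Γ ⊢ Δ:
  v=0000: Γ:[p0=F, (p0 → p0)=T] Δ:[p3=F] refutes=False
  v=0001: Γ:[p0=F, (p0 → p0)=T] Δ:[p3=T] refutes=False
  v=0010: Γ:[p0=F, (p0 → p0)=T] Δ:[p3=F] refutes=False
  v=0011: Γ:[p0=F, (p0 → p0)=T] Δ:[p3=T] refutes=False
  v=0100: Γ:[p0=F, (p0 → p0)=T] Δ:[p3=F] refutes=False
  v=0101: Γ:[p0=F, (p0 → p0)=T] Δ:[p3=T] refutes=False
  v=0110: Γ:[p0=F, (p0 → p0)=T] Δ:[p3=F] refutes=False
  v=0111: Γ:[p0=F, (p0 → p0)=T] Δ:[p3=T] refutes=False
  v=1000: Γ:[p0=T, (p0 → p0)=T] Δ:[p3=F] refutes=True  ← countermodel

Result: [1, 0, 0, 0]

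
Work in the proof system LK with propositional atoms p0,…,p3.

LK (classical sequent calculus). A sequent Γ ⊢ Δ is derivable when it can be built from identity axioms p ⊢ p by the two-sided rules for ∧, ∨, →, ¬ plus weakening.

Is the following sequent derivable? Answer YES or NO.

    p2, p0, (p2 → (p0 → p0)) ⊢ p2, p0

Proof tree:
[→L] p2, p0, (p2 → (p0 → p0)) ⊢ p2, p0
  [WR] p2 ⊢ p2, p2
    [Ax] p2 ⊢ p2
  [→L] p0, (p0 → p0) ⊢ p0
    [Ax] p0 ⊢ p0
    [Ax] p0 ⊢ p0

Result: YES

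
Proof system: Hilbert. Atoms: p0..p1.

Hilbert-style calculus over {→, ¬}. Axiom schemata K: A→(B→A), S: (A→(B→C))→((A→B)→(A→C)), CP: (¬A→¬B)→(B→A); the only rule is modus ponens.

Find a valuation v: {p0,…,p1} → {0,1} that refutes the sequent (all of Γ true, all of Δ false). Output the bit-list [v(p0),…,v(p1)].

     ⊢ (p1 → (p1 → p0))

Truth-table refutation:
  v=00: Γ:[] Δ:[(p1 → (p1 → p0))=T] refutes=False
  v=01: Γ:[] Δ:[(p1 → (p1 → p0))=F] refutes=True  ← countermodel

Result: [0, 1]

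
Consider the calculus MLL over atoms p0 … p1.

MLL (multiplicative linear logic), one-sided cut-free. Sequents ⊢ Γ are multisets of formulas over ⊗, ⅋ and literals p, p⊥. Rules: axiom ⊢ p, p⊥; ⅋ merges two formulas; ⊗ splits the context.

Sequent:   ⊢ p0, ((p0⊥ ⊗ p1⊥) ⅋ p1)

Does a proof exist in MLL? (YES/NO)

Proof tree:
[⅋]  ⊢ p0, ((p0⊥ ⊗ p1⊥) ⅋ p1)
  [⊗]  ⊢ p0, p1, (p0⊥ ⊗ p1⊥)
    [Ax]  ⊢ p0, p0⊥
    [Ax]  ⊢ p1, p1⊥

Result: YES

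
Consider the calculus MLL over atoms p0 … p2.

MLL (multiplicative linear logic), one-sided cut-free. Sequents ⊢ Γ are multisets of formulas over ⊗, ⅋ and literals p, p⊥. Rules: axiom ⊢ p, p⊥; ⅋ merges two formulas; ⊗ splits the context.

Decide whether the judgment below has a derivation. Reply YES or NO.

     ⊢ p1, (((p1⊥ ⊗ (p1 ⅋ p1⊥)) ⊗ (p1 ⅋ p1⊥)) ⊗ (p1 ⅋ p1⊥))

Proof tree:
[⊗]  ⊢ p1, (((p1⊥ ⊗ (p1 ⅋ p1⊥)) ⊗ (p1 ⅋ p1⊥)) ⊗ (p1 ⅋ p1⊥))
  [⊗]  ⊢ p1, ((p1⊥ ⊗ (p1 ⅋ p1⊥)) ⊗ (p1 ⅋ p1⊥))
    [⊗]  ⊢ p1, (p1⊥ ⊗ (p1 ⅋ p1⊥))
      [Ax]  ⊢ p1, p1⊥
      [⅋]  ⊢ (p1 ⅋ p1⊥)
        [Ax]  ⊢ p1, p1⊥
    [⅋]  ⊢ (p1 ⅋ p1⊥)
      [Ax]  ⊢ p1, p1⊥
  [⅋]  ⊢ (p1 ⅋ p1⊥)
    [Ax]  ⊢ p1, p1⊥

Result: YES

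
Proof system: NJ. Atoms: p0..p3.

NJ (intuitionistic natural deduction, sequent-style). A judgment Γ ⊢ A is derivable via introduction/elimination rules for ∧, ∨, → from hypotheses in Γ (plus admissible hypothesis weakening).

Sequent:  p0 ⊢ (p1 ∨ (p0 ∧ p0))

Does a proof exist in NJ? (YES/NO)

Proof tree:
[∨I₂] p0 ⊢ (p1 ∨ (p0 ∧ p0))
  [∧I] p0 ⊢ (p0 ∧ p0)
    [Ax] p0 ⊢ p0
    [Ax] p0 ⊢ p0

Result: YES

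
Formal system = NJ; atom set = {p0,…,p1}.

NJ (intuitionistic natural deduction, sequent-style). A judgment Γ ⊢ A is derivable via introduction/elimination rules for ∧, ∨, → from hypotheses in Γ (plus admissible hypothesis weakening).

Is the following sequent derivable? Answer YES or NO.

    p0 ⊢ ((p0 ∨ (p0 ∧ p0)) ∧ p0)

Derivation (root first):
[∧I] p0 ⊢ ((p0 ∨ (p0 ∧ p0)) ∧ p0)
  [∨I₂] p0 ⊢ (p0 ∨ (p0 ∧ p0))
    [∧I] p0 ⊢ (p0 ∧ p0)
      [Ax] p0 ⊢ p0
      [Ax] p0 ⊢ p0
  [Ax] p0 ⊢ p0

Result: YES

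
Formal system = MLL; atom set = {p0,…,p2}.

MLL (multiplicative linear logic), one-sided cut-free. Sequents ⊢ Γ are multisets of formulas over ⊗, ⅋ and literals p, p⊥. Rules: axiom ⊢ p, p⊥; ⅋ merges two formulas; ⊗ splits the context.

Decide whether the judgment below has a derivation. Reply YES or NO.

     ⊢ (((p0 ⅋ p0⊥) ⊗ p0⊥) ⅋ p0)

Derivation (root first):
[⅋]  ⊢ (((p0 ⅋ p0⊥) ⊗ p0⊥) ⅋ p0)
  [⊗]  ⊢ p0, ((p0 ⅋ p0⊥) ⊗ p0⊥)
    [⅋]  ⊢ (p0 ⅋ p0⊥)
      [Ax]  ⊢ p0, p0⊥
    [Ax]  ⊢ p0, p0⊥

Result: YES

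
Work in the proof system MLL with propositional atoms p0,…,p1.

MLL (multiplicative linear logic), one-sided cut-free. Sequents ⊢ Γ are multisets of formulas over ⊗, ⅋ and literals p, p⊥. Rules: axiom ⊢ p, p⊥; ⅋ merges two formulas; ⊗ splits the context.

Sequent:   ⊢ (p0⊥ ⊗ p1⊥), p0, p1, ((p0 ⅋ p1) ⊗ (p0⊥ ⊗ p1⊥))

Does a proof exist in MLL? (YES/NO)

Derivation trace:
[⊗]  ⊢ (p0⊥ ⊗ p1⊥), p0, p1, ((p0 ⅋ p1) ⊗ (p0⊥ ⊗ p1⊥))
  [⅋]  ⊢ (p0⊥ ⊗ p1⊥), (p0 ⅋ p1)
    [⊗]  ⊢ p0, p1, (p0⊥ ⊗ p1⊥)
      [Ax]  ⊢ p0, p0⊥
      [Ax]  ⊢ p1, p1⊥
  [⊗]  ⊢ p0, p1, (p0⊥ ⊗ p1⊥)
    [Ax]  ⊢ p0, p0⊥
    [Ax]  ⊢ p1, p1⊥

Result: YES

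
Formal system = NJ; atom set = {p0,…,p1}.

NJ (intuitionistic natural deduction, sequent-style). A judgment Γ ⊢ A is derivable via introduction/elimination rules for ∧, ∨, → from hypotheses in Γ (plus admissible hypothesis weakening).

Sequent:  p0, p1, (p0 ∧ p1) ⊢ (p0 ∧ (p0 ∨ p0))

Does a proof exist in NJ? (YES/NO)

Proof tree:
[Wk] p0, p1, (p0 ∧ p1) ⊢ (p0 ∧ (p0 ∨ p0))
  [Wk] p0, p1 ⊢ (p0 ∧ (p0 ∨ p0))
    [∧I] p0 ⊢ (p0 ∧ (p0 ∨ p0))
      [Ax] p0 ⊢ p0
      [∨I₁] p0 ⊢ (p0 ∨ p0)
        [Ax] p0 ⊢ p0

Result: YES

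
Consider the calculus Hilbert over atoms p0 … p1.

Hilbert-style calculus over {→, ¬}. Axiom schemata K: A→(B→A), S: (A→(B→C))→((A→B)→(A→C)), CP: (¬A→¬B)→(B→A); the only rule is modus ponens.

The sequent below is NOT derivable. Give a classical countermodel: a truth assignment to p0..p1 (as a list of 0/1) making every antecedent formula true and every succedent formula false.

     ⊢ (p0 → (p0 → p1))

Enumerate valuations to refute Γ ⊢ Δ:
  v=00: Γ:[] Δ:[(p0 → (p0 → p1))=T] refutes=False
  v=01: Γ:[] Δ:[(p0 → (p0 → p1))=T] refutes=False
  v=10: Γ:[] Δ:[(p0 → (p0 → p1))=F] refutes=True  ← countermodel

Result: [1, 0]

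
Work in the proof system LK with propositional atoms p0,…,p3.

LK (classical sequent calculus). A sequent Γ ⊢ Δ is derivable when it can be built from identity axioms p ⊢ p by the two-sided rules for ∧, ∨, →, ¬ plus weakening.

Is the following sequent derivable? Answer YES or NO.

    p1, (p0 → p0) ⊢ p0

Truth-table refutation:
  v=0000: Γ:[p1=F, (p0 → p0)=T] Δ:[p0=F] refutes=False
  v=0001: Γ:[p1=F, (p0 → p0)=T] Δ:[p0=F] refutes=False
  v=0010: Γ:[p1=F, (p0 → p0)=T] Δ:[p0=F] refutes=False
  v=0011: Γ:[p1=F, (p0 → p0)=T] Δ:[p0=F] refutes=False
  v=0100: Γ:[p1=T, (p0 → p0)=T] Δ:[p0=F] refutes=True  ← countermodel

Result: NO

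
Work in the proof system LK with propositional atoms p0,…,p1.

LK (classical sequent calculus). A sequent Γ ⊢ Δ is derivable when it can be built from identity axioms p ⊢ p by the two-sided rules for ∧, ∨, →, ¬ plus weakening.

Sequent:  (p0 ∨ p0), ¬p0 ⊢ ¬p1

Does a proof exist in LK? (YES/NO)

Derivation trace:
[¬R] (p0 ∨ p0), ¬p0 ⊢ ¬p1
  [WL] (p0 ∨ p0), ¬p0, p1 ⊢ 
    [¬L] (p0 ∨ p0), ¬p0 ⊢ 
      [∨L] (p0 ∨ p0) ⊢ p0
        [Ax] p0 ⊢ p0
        [Ax] p0 ⊢ p0

Result: YES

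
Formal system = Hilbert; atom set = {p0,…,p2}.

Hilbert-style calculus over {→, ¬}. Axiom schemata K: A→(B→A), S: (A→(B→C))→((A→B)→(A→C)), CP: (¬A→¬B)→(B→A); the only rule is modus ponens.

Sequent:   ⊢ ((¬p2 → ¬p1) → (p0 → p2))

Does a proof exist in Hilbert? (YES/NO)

Enumerate valuations to refute Γ ⊢ Δ:
  v=000: Γ:[] Δ:[((¬p2 → ¬p1) → (p0 → p2))=T] refutes=False
  v=001: Γ:[] Δ:[((¬p2 → ¬p1) → (p0 → p2))=T] refutes=False
  v=010: Γ:[] Δ:[((¬p2 → ¬p1) → (p0 → p2))=T] refutes=False
  v=011: Γ:[] Δ:[((¬p2 → ¬p1) → (p0 → p2))=T] refutes=False
  v=100: Γ:[] Δ:[((¬p2 → ¬p1) → (p0 → p2))=F] refutes=True  ← countermodel

Result: NO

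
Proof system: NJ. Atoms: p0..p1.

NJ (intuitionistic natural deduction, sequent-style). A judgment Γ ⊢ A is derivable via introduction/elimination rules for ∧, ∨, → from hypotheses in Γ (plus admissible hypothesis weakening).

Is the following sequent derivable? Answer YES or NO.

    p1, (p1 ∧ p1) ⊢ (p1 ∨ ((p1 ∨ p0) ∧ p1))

Derivation (root first):
[∨I₂] p1, (p1 ∧ p1) ⊢ (p1 ∨ ((p1 ∨ p0) ∧ p1))
  [∧I] p1, (p1 ∧ p1) ⊢ ((p1 ∨ p0) ∧ p1)
    [∨I₁] p1 ⊢ (p1 ∨ p0)
      [Ax] p1 ⊢ p1
    [Wk] p1, (p1 ∧ p1) ⊢ p1
      [Ax] p1 ⊢ p1

Result: YES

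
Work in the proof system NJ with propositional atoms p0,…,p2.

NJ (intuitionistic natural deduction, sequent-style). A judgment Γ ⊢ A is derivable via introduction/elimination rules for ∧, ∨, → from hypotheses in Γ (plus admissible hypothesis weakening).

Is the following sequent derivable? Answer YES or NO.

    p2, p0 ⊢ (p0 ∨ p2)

Proof tree:
[Wk] p2, p0 ⊢ (p0 ∨ p2)
  [∨I₂] p2 ⊢ (p0 ∨ p2)
    [Ax] p2 ⊢ p2

Result: YES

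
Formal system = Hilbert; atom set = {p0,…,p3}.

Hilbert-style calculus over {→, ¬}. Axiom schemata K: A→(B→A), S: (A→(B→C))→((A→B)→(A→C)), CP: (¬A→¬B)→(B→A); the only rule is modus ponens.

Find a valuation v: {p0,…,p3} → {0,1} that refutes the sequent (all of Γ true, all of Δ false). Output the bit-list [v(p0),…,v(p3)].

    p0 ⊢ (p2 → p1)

Search for a countermodel by truth-table:
  v=0000: Γ:[p0=F] Δ:[(p2 → p1)=T] refutes=False
  v=0001: Γ:[p0=F] Δ:[(p2 → p1)=T] refutes=False
  v=0010: Γ:[p0=F] Δ:[(p2 → p1)=F] refutes=False
  v=0011: Γ:[p0=F] Δ:[(p2 → p1)=F] refutes=False
  v=0100: Γ:[p0=F] Δ:[(p2 → p1)=T] refutes=False
  v=0101: Γ:[p0=F] Δ:[(p2 → p1)=T] refutes=False
  v=0110: Γ:[p0=F] Δ:[(p2 → p1)=T] refutes=False
  v=0111: Γ:[p0=F] Δ:[(p2 → p1)=T] refutes=False
  v=1000: Γ:[p0=T] Δ:[(p2 → p1)=T] refutes=False
  v=1001: Γ:[p0=T] Δ:[(p2 → p1)=T] refutes=False
  v=1010: Γ:[p0=T] Δ:[(p2 → p1)=F] refutes=True  ← countermodel

Result: [1, 0, 1, 0]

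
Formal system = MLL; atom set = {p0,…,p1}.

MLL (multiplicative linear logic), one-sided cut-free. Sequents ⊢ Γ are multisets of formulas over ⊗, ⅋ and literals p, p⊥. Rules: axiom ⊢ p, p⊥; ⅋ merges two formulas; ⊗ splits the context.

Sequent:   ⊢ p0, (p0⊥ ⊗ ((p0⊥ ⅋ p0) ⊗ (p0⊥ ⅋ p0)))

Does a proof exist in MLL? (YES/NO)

Derivation trace:
[⊗]  ⊢ p0, (p0⊥ ⊗ ((p0⊥ ⅋ p0) ⊗ (p0⊥ ⅋ p0)))
  [Ax]  ⊢ p0, p0⊥
  [⊗]  ⊢ ((p0⊥ ⅋ p0) ⊗ (p0⊥ ⅋ p0))
    [⅋]  ⊢ (p0⊥ ⅋ p0)
      [Ax]  ⊢ p0, p0⊥
    [⅋]  ⊢ (p0⊥ ⅋ p0)
      [Ax]  ⊢ p0, p0⊥

Result: YES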